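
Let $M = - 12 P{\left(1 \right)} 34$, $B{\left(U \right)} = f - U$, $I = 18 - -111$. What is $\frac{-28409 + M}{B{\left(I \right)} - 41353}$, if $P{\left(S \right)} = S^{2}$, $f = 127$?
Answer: $\frac{28817}{41355} \approx 0.69682$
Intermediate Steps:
$I = 129$ ($I = 18 + 111 = 129$)
$B{\left(U \right)} = 127 - U$
$M = -408$ ($M = - 12 \cdot 1^{2} \cdot 34 = \left(-12\right) 1 \cdot 34 = \left(-12\right) 34 = -408$)
$\frac{-28409 + M}{B{\left(I \right)} - 41353} = \frac{-28409 - 408}{\left(127 - 129\right) - 41353} = - \frac{28817}{\left(127 - 129\right) - 41353} = - \frac{28817}{-2 - 41353} = - \frac{28817}{-41355} = \left(-28817\right) \left(- \frac{1}{41355}\right) = \frac{28817}{41355}$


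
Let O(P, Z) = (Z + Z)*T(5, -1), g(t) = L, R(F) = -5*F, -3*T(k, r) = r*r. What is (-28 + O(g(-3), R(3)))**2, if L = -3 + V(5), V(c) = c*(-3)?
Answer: 324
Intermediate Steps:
V(c) = -3*c
T(k, r) = -r**2/3 (T(k, r) = -r*r/3 = -r**2/3)
L = -18 (L = -3 - 3*5 = -3 - 15 = -18)
g(t) = -18
O(P, Z) = -2*Z/3 (O(P, Z) = (Z + Z)*(-1/3*(-1)**2) = (2*Z)*(-1/3*1) = (2*Z)*(-1/3) = -2*Z/3)
(-28 + O(g(-3), R(3)))**2 = (-28 - (-10)*3/3)**2 = (-28 - 2/3*(-15))**2 = (-28 + 10)**2 = (-18)**2 = 324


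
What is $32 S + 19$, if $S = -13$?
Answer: $-397$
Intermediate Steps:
$32 S + 19 = 32 \left(-13\right) + 19 = -416 + 19 = -397$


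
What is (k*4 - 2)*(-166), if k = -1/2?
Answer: 664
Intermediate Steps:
k = -½ (k = -1*½ = -½ ≈ -0.50000)
(k*4 - 2)*(-166) = (-½*4 - 2)*(-166) = (-2 - 2)*(-166) = -4*(-166) = 664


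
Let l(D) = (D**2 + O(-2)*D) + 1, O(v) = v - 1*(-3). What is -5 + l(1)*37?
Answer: 106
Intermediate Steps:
O(v) = 3 + v (O(v) = v + 3 = 3 + v)
l(D) = 1 + D + D**2 (l(D) = (D**2 + (3 - 2)*D) + 1 = (D**2 + 1*D) + 1 = (D**2 + D) + 1 = (D + D**2) + 1 = 1 + D + D**2)
-5 + l(1)*37 = -5 + (1 + 1 + 1**2)*37 = -5 + (1 + 1 + 1)*37 = -5 + 3*37 = -5 + 111 = 106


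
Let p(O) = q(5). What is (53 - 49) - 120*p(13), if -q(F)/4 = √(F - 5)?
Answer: 4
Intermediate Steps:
q(F) = -4*√(-5 + F) (q(F) = -4*√(F - 5) = -4*√(-5 + F))
p(O) = 0 (p(O) = -4*√(-5 + 5) = -4*√0 = -4*0 = 0)
(53 - 49) - 120*p(13) = (53 - 49) - 120*0 = 4 + 0 = 4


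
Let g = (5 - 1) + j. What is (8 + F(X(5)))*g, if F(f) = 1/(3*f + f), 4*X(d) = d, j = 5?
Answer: 369/5 ≈ 73.800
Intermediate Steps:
X(d) = d/4
F(f) = 1/(4*f)
g = 9 (g = (5 - 1) + 5 = 4 + 5 = 9)
(8 + F(X(5)))*g = (8 + 1/(4*(((¼)*5))))*9 = (8 + 1/(4*(5/4)))*9 = (8 + (¼)*(⅘))*9 = (8 + ⅕)*9 = (41/5)*9 = 369/5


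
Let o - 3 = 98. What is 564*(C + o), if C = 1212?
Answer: 740532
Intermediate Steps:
o = 101 (o = 3 + 98 = 101)
564*(C + o) = 564*(1212 + 101) = 564*1313 = 740532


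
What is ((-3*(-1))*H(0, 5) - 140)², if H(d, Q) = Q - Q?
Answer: 19600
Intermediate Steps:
H(d, Q) = 0
((-3*(-1))*H(0, 5) - 140)² = (-3*(-1)*0 - 140)² = (3*0 - 140)² = (0 - 140)² = (-140)² = 19600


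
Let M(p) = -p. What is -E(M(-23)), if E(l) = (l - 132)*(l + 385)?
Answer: 44472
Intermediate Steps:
E(l) = (-132 + l)*(385 + l)
-E(M(-23)) = -(-50820 + (-1*(-23))² + 253*(-1*(-23))) = -(-50820 + 23² + 253*23) = -(-50820 + 529 + 5819) = -1*(-44472) = 44472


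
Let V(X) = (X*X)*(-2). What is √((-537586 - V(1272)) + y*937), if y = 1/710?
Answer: √1360255031470/710 ≈ 1642.7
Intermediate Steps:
V(X) = -2*X² (V(X) = X²*(-2) = -2*X²)
y = 1/710 ≈ 0.0014085
√((-537586 - V(1272)) + y*937) = √((-537586 - (-2)*1272²) + (1/710)*937) = √((-537586 - (-2)*1617984) + 937/710) = √((-537586 - 1*(-3235968)) + 937/710) = √((-537586 + 3235968) + 937/710) = √(2698382 + 937/710) = √(1915852157/710) = √1360255031470/710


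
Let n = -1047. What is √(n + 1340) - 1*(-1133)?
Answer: 1133 + √293 ≈ 1150.1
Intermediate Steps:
√(n + 1340) - 1*(-1133) = √(-1047 + 1340) - 1*(-1133) = √293 + 1133 = 1133 + √293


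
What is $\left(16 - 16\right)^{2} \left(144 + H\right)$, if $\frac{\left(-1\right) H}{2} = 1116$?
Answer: $0$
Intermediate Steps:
$H = -2232$ ($H = \left(-2\right) 1116 = -2232$)
$\left(16 - 16\right)^{2} \left(144 + H\right) = \left(16 - 16\right)^{2} \left(144 - 2232\right) = 0^{2} \left(-2088\right) = 0 \left(-2088\right) = 0$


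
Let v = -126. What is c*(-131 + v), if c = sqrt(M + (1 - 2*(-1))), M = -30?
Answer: -771*I*sqrt(3) ≈ -1335.4*I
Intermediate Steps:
c = 3*I*sqrt(3) (c = sqrt(-30 + (1 - 2*(-1))) = sqrt(-30 + (1 + 2)) = sqrt(-30 + 3) = sqrt(-27) = 3*I*sqrt(3) ≈ 5.1962*I)
c*(-131 + v) = (3*I*sqrt(3))*(-131 - 126) = (3*I*sqrt(3))*(-257) = -771*I*sqrt(3)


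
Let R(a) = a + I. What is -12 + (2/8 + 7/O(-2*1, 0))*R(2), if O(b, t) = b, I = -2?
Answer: -12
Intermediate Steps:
R(a) = -2 + a (R(a) = a - 2 = -2 + a)
-12 + (2/8 + 7/O(-2*1, 0))*R(2) = -12 + (2/8 + 7/((-2*1)))*(-2 + 2) = -12 + (2*(1/8) + 7/(-2))*0 = -12 + (1/4 + 7*(-1/2))*0 = -12 + (1/4 - 7/2)*0 = -12 - 13/4*0 = -12 + 0 = -12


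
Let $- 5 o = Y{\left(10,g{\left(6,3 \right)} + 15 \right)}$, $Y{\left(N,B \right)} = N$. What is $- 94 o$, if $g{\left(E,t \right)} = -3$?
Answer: $188$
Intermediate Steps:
$o = -2$ ($o = \left(- \frac{1}{5}\right) 10 = -2$)
$- 94 o = \left(-94\right) \left(-2\right) = 188$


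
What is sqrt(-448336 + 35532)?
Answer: 2*I*sqrt(103201) ≈ 642.5*I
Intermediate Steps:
sqrt(-448336 + 35532) = sqrt(-412804) = 2*I*sqrt(103201)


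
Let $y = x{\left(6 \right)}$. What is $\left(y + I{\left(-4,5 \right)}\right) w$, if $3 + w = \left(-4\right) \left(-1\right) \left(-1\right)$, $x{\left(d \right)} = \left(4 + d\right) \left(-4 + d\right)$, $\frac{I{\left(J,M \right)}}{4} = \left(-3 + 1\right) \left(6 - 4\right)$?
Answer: $-28$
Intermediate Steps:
$I{\left(J,M \right)} = -16$ ($I{\left(J,M \right)} = 4 \left(-3 + 1\right) \left(6 - 4\right) = 4 \left(\left(-2\right) 2\right) = 4 \left(-4\right) = -16$)
$x{\left(d \right)} = \left(-4 + d\right) \left(4 + d\right)$
$y = 20$ ($y = -16 + 6^{2} = -16 + 36 = 20$)
$w = -7$ ($w = -3 + \left(-4\right) \left(-1\right) \left(-1\right) = -3 + 4 \left(-1\right) = -3 - 4 = -7$)
$\left(y + I{\left(-4,5 \right)}\right) w = \left(20 - 16\right) \left(-7\right) = 4 \left(-7\right) = -28$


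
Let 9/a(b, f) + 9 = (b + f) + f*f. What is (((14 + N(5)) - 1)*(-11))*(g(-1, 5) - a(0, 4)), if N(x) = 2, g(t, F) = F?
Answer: -690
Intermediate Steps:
a(b, f) = 9/(-9 + b + f + f²) (a(b, f) = 9/(-9 + ((b + f) + f*f)) = 9/(-9 + ((b + f) + f²)) = 9/(-9 + (b + f + f²)) = 9/(-9 + b + f + f²))
(((14 + N(5)) - 1)*(-11))*(g(-1, 5) - a(0, 4)) = (((14 + 2) - 1)*(-11))*(5 - 9/(-9 + 0 + 4 + 4²)) = ((16 - 1)*(-11))*(5 - 9/(-9 + 0 + 4 + 16)) = (15*(-11))*(5 - 9/11) = -165*(5 - 9/11) = -165*46/11 = -690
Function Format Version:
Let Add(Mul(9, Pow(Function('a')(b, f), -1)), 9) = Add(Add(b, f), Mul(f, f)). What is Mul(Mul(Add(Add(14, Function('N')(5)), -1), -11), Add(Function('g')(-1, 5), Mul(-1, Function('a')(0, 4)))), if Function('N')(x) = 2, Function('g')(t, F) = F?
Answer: -690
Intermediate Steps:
Function('a')(b, f) = Mul(9, Pow(Add(-9, b, f, Pow(f, 2)), -1)) (Function('a')(b, f) = Mul(9, Pow(Add(-9, Add(Add(b, f), Mul(f, f))), -1)) = Mul(9, Pow(Add(-9, Add(Add(b, f), Pow(f, 2))), -1)) = Mul(9, Pow(Add(-9, Add(b, f, Pow(f, 2))), -1)) = Mul(9, Pow(Add(-9, b, f, Pow(f, 2)), -1)))
Mul(Mul(Add(Add(14, Function('N')(5)), -1), -11), Add(Function('g')(-1, 5), Mul(-1, Function('a')(0, 4)))) = Mul(Mul(Add(Add(14, 2), -1), -11), Add(5, Mul(-1, Mul(9, Pow(Add(-9, 0, 4, Pow(4, 2)), -1))))) = Mul(Mul(Add(16, -1), -11), Add(5, Mul(-1, Mul(9, Pow(Add(-9, 0, 4, 16), -1))))) = Mul(Mul(15, -11), Add(5, Mul(-1, Mul(9, Pow(11, -1))))) = Mul(-165, Add(5, Mul(-1, Mul(9, Rational(1, 11))))) = Mul(-165, Add(5, Mul(-1, Rational(9, 11)))) = Mul(-165, Add(5, Rational(-9, 11))) = Mul(-165, Rational(46, 11)) = -690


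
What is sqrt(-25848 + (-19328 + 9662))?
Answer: 3*I*sqrt(3946) ≈ 188.45*I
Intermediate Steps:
sqrt(-25848 + (-19328 + 9662)) = sqrt(-25848 - 9666) = sqrt(-35514) = 3*I*sqrt(3946)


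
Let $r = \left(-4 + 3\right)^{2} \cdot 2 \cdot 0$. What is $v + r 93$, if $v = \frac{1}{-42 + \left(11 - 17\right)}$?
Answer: $- \frac{1}{48} \approx -0.020833$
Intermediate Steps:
$v = - \frac{1}{48}$ ($v = \frac{1}{-42 - 6} = \frac{1}{-48} = - \frac{1}{48} \approx -0.020833$)
$r = 0$ ($r = \left(-1\right)^{2} \cdot 2 \cdot 0 = 1 \cdot 2 \cdot 0 = 2 \cdot 0 = 0$)
$v + r 93 = - \frac{1}{48} + 0 \cdot 93 = - \frac{1}{48} + 0 = - \frac{1}{48}$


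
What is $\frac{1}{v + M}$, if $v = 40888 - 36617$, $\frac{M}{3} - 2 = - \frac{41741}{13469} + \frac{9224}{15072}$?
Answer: $\frac{8458532}{36114031077} \approx 0.00023422$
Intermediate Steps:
$M = - \frac{12359095}{8458532}$ ($M = 6 + 3 \left(- \frac{41741}{13469} + \frac{9224}{15072}\right) = 6 + 3 \left(\left(-41741\right) \frac{1}{13469} + 9224 \cdot \frac{1}{15072}\right) = 6 + 3 \left(- \frac{41741}{13469} + \frac{1153}{1884}\right) = 6 + 3 \left(- \frac{63110287}{25375596}\right) = 6 - \frac{63110287}{8458532} = - \frac{12359095}{8458532} \approx -1.4611$)
$v = 4271$ ($v = 40888 - 36617 = 4271$)
$\frac{1}{v + M} = \frac{1}{4271 - \frac{12359095}{8458532}} = \frac{1}{\frac{36114031077}{8458532}} = \frac{8458532}{36114031077}$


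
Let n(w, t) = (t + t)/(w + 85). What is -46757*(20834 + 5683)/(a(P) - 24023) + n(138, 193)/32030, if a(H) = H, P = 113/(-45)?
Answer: 199257807484720289/3861152504060 ≈ 51606.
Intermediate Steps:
P = -113/45 (P = 113*(-1/45) = -113/45 ≈ -2.5111)
n(w, t) = 2*t/(85 + w) (n(w, t) = (2*t)/(85 + w) = 2*t/(85 + w))
-46757*(20834 + 5683)/(a(P) - 24023) + n(138, 193)/32030 = -46757*(20834 + 5683)/(-113/45 - 24023) + (2*193/(85 + 138))/32030 = -46757/((-1081148/45/26517)) + (2*193/223)*(1/32030) = -46757/((-1081148/45*1/26517)) + (2*193*(1/223))*(1/32030) = -46757/(-1081148/1193265) + (386/223)*(1/32030) = -46757*(-1193265/1081148) + 193/3571345 = 55793491605/1081148 + 193/3571345 = 199257807484720289/3861152504060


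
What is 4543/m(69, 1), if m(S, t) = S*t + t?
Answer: 649/10 ≈ 64.900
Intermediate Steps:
m(S, t) = t + S*t
4543/m(69, 1) = 4543/((1*(1 + 69))) = 4543/((1*70)) = 4543/70 = 4543*(1/70) = 649/10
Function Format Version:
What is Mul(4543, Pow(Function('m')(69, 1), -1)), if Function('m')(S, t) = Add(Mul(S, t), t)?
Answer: Rational(649, 10) ≈ 64.900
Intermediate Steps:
Function('m')(S, t) = Add(t, Mul(S, t))
Mul(4543, Pow(Function('m')(69, 1), -1)) = Mul(4543, Pow(Mul(1, Add(1, 69)), -1)) = Mul(4543, Pow(Mul(1, 70), -1)) = Mul(4543, Pow(70, -1)) = Mul(4543, Rational(1, 70)) = Rational(649, 10)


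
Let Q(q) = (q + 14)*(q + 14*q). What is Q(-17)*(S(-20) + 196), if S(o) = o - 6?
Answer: 130050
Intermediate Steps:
S(o) = -6 + o
Q(q) = 15*q*(14 + q) (Q(q) = (14 + q)*(15*q) = 15*q*(14 + q))
Q(-17)*(S(-20) + 196) = (15*(-17)*(14 - 17))*((-6 - 20) + 196) = (15*(-17)*(-3))*(-26 + 196) = 765*170 = 130050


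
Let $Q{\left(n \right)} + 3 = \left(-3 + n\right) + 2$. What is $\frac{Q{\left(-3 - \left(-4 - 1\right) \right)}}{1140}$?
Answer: $- \frac{1}{570} \approx -0.0017544$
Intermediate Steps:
$Q{\left(n \right)} = -4 + n$ ($Q{\left(n \right)} = -3 + \left(\left(-3 + n\right) + 2\right) = -3 + \left(-1 + n\right) = -4 + n$)
$\frac{Q{\left(-3 - \left(-4 - 1\right) \right)}}{1140} = \frac{-4 - -2}{1140} = \left(-4 - -2\right) \frac{1}{1140} = \left(-4 + \left(-3 + 5\right)\right) \frac{1}{1140} = \left(-4 + 2\right) \frac{1}{1140} = \left(-2\right) \frac{1}{1140} = - \frac{1}{570}$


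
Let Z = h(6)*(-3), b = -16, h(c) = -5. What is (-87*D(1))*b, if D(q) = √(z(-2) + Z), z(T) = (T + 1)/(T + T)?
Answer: 696*√61 ≈ 5435.9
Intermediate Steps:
z(T) = (1 + T)/(2*T) (z(T) = (1 + T)/((2*T)) = (1 + T)*(1/(2*T)) = (1 + T)/(2*T))
Z = 15 (Z = -5*(-3) = 15)
D(q) = √61/2 (D(q) = √((½)*(1 - 2)/(-2) + 15) = √((½)*(-½)*(-1) + 15) = √(¼ + 15) = √(61/4) = √61/2)
(-87*D(1))*b = -87*√61/2*(-16) = 696*√61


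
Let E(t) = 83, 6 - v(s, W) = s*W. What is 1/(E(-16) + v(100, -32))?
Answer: 1/3289 ≈ 0.00030404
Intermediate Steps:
v(s, W) = 6 - W*s (v(s, W) = 6 - s*W = 6 - W*s)
1/(E(-16) + v(100, -32)) = 1/(83 + (6 - 1*(-32)*100)) = 1/(83 + (6 + 3200)) = 1/(83 + 3206) = 1/3289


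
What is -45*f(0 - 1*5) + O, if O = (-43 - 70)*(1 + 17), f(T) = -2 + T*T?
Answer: -3069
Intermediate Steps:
f(T) = -2 + T²
O = -2034 (O = -113*18 = -2034)
-45*f(0 - 1*5) + O = -45*(-2 + (0 - 1*5)²) - 2034 = -45*(-2 + (0 - 5)²) - 2034 = -45*(-2 + (-5)²) - 2034 = -45*(-2 + 25) - 2034 = -45*23 - 2034 = -1035 - 2034 = -3069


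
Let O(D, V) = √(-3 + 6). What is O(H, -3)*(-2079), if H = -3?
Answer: -2079*√3 ≈ -3600.9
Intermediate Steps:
O(D, V) = √3
O(H, -3)*(-2079) = √3*(-2079) = -2079*√3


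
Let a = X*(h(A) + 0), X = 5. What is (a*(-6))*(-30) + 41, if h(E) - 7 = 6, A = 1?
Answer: 11741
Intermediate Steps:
h(E) = 13 (h(E) = 7 + 6 = 13)
a = 65 (a = 5*(13 + 0) = 5*13 = 65)
(a*(-6))*(-30) + 41 = (65*(-6))*(-30) + 41 = -390*(-30) + 41 = 11700 + 41 = 11741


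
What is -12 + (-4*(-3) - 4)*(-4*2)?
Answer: -76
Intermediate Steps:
-12 + (-4*(-3) - 4)*(-4*2) = -12 + (12 - 4)*(-8) = -12 + 8*(-8) = -12 - 64 = -76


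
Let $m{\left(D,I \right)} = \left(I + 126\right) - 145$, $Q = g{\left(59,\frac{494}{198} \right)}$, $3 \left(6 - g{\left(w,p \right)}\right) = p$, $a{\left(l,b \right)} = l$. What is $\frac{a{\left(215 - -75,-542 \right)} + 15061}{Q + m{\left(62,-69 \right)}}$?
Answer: $- \frac{4559247}{24601} \approx -185.33$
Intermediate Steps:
$g{\left(w,p \right)} = 6 - \frac{p}{3}$
$Q = \frac{1535}{297}$ ($Q = 6 - \frac{494 \cdot \frac{1}{198}}{3} = 6 - \frac{247}{297} = \frac{1535}{297} \approx 5.1684$)
$m{\left(D,I \right)} = -19 + I$ ($m{\left(D,I \right)} = \left(126 + I\right) - 145 = -19 + I$)
$\frac{a{\left(215 - -75,-542 \right)} + 15061}{Q + m{\left(62,-69 \right)}} = \frac{\left(215 - -75\right) + 15061}{\frac{1535}{297} - 88} = \frac{\left(215 + 75\right) + 15061}{\frac{1535}{297} - 88} = \frac{290 + 15061}{- \frac{24601}{297}} = 15351 \left(- \frac{297}{24601}\right) = - \frac{4559247}{24601}$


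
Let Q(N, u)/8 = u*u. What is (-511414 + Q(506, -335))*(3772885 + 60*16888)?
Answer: 1849307149690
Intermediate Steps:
Q(N, u) = 8*u² (Q(N, u) = 8*(u*u) = 8*u²)
(-511414 + Q(506, -335))*(3772885 + 60*16888) = (-511414 + 8*(-335)²)*(3772885 + 60*16888) = (-511414 + 8*112225)*(3772885 + 1013280) = (-511414 + 897800)*4786165 = 386386*4786165 = 1849307149690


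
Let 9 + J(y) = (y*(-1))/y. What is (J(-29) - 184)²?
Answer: 37636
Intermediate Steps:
J(y) = -10 (J(y) = -9 + (y*(-1))/y = -9 + (-y)/y = -9 - 1 = -10)
(J(-29) - 184)² = (-10 - 184)² = (-194)² = 37636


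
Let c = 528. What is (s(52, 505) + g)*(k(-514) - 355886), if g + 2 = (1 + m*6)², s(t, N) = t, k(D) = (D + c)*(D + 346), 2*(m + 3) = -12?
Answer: -1024202442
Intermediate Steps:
m = -9 (m = -3 + (½)*(-12) = -3 - 6 = -9)
k(D) = (346 + D)*(528 + D) (k(D) = (D + 528)*(D + 346) = (528 + D)*(346 + D) = (346 + D)*(528 + D))
g = 2807 (g = -2 + (1 - 9*6)² = -2 + (1 - 54)² = -2 + (-53)² = -2 + 2809 = 2807)
(s(52, 505) + g)*(k(-514) - 355886) = (52 + 2807)*((182688 + (-514)² + 874*(-514)) - 355886) = 2859*((182688 + 264196 - 449236) - 355886) = 2859*(-2352 - 355886) = 2859*(-358238) = -1024202442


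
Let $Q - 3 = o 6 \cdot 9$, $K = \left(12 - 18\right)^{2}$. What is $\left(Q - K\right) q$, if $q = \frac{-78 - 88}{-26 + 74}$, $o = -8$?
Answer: $\frac{12865}{8} \approx 1608.1$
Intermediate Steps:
$K = 36$ ($K = \left(-6\right)^{2} = 36$)
$Q = -429$ ($Q = 3 + \left(-8\right) 6 \cdot 9 = 3 - 432 = -429$)
$q = - \frac{83}{24}$ ($q = - \frac{166}{48} = \left(-166\right) \frac{1}{48} = - \frac{83}{24} \approx -3.4583$)
$\left(Q - K\right) q = \left(-429 - 36\right) \left(- \frac{83}{24}\right) = \left(-465\right) \left(- \frac{83}{24}\right) = \frac{12865}{8}$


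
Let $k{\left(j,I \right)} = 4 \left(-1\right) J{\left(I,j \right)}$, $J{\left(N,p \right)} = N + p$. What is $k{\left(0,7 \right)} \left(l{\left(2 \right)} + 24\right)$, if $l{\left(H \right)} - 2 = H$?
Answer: $-784$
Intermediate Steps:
$k{\left(j,I \right)} = - 4 I - 4 j$ ($k{\left(j,I \right)} = 4 \left(-1\right) \left(I + j\right) = - 4 \left(I + j\right) = - 4 I - 4 j$)
$l{\left(H \right)} = 2 + H$
$k{\left(0,7 \right)} \left(l{\left(2 \right)} + 24\right) = \left(\left(-4\right) 7 - 0\right) \left(\left(2 + 2\right) + 24\right) = \left(-28 + 0\right) \left(4 + 24\right) = \left(-28\right) 28 = -784$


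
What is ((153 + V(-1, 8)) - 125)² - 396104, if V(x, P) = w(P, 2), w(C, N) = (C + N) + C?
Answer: -393988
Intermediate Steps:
w(C, N) = N + 2*C
V(x, P) = 2 + 2*P
((153 + V(-1, 8)) - 125)² - 396104 = ((153 + (2 + 2*8)) - 125)² - 396104 = ((153 + (2 + 16)) - 125)² - 396104 = ((153 + 18) - 125)² - 396104 = (171 - 125)² - 396104 = 46² - 396104 = 2116 - 396104 = -393988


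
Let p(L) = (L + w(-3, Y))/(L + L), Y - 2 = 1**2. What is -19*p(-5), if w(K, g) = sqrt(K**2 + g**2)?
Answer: -19/2 + 57*sqrt(2)/10 ≈ -1.4390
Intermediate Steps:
Y = 3 (Y = 2 + 1**2 = 2 + 1 = 3)
p(L) = (L + 3*sqrt(2))/(2*L) (p(L) = (L + sqrt((-3)**2 + 3**2))/(L + L) = (L + sqrt(9 + 9))/((2*L)) = (L + sqrt(18))*(1/(2*L)) = (L + 3*sqrt(2))*(1/(2*L)) = (L + 3*sqrt(2))/(2*L))
-19*p(-5) = -19*(-5 + 3*sqrt(2))/(2*(-5)) = -19*(-1)*(-5 + 3*sqrt(2))/(2*5) = -19*(1/2 - 3*sqrt(2)/10) = -19/2 + 57*sqrt(2)/10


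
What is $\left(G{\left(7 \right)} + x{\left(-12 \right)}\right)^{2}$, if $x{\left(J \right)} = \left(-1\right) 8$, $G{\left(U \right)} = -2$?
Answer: $100$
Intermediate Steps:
$x{\left(J \right)} = -8$
$\left(G{\left(7 \right)} + x{\left(-12 \right)}\right)^{2} = \left(-2 - 8\right)^{2} = \left(-10\right)^{2} = 100$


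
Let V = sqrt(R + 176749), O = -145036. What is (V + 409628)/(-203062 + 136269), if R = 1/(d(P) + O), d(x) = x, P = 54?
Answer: -409628/66793 - sqrt(3715225152341694)/9683782726 ≈ -6.1391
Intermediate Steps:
R = -1/144982 (R = 1/(54 - 145036) = 1/(-144982) = -1/144982 ≈ -6.8974e-6)
V = sqrt(3715225152341694)/144982 (V = sqrt(-1/144982 + 176749) = sqrt(25625423517/144982) = sqrt(3715225152341694)/144982 ≈ 420.42)
(V + 409628)/(-203062 + 136269) = (sqrt(3715225152341694)/144982 + 409628)/(-203062 + 136269) = (409628 + sqrt(3715225152341694)/144982)/(-66793) = (409628 + sqrt(3715225152341694)/144982)*(-1/66793) = -409628/66793 - sqrt(3715225152341694)/9683782726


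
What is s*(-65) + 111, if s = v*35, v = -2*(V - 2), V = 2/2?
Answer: -4439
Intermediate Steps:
V = 1 (V = 2*(1/2) = 1)
v = 2 (v = -2*(1 - 2) = -2*(-1) = 2)
s = 70 (s = 2*35 = 70)
s*(-65) + 111 = 70*(-65) + 111 = -4550 + 111 = -4439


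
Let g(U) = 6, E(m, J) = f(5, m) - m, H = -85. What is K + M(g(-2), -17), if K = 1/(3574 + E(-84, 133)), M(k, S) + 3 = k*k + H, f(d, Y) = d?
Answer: -190475/3663 ≈ -52.000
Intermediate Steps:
E(m, J) = 5 - m
M(k, S) = -88 + k² (M(k, S) = -3 + (k*k - 85) = -3 + (k² - 85) = -3 + (-85 + k²) = -88 + k²)
K = 1/3663 (K = 1/(3574 + (5 - 1*(-84))) = 1/(3574 + (5 + 84)) = 1/(3574 + 89) = 1/3663 ≈ 0.00027300)
K + M(g(-2), -17) = 1/3663 + (-88 + 6²) = 1/3663 + (-88 + 36) = 1/3663 - 52 = -190475/3663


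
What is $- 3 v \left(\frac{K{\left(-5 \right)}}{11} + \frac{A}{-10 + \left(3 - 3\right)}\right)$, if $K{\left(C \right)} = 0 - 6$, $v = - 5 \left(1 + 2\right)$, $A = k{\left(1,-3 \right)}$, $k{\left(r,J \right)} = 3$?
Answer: $- \frac{837}{22} \approx -38.045$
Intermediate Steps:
$A = 3$
$v = -15$ ($v = \left(-5\right) 3 = -15$)
$K{\left(C \right)} = -6$ ($K{\left(C \right)} = 0 - 6 = -6$)
$- 3 v \left(\frac{K{\left(-5 \right)}}{11} + \frac{A}{-10 + \left(3 - 3\right)}\right) = \left(-3\right) \left(-15\right) \left(- \frac{6}{11} + \frac{3}{-10 + \left(3 - 3\right)}\right) = 45 \left(\left(-6\right) \frac{1}{11} + \frac{3}{-10 + 0}\right) = 45 \left(- \frac{6}{11} + \frac{3}{-10}\right) = 45 \left(- \frac{6}{11} + 3 \left(- \frac{1}{10}\right)\right) = 45 \left(- \frac{6}{11} - \frac{3}{10}\right) = 45 \left(- \frac{93}{110}\right) = - \frac{837}{22}$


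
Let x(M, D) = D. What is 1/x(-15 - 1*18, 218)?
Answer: 1/218 ≈ 0.0045872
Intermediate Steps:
1/x(-15 - 1*18, 218) = 1/218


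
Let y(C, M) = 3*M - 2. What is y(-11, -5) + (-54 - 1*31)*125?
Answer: -10642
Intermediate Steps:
y(C, M) = -2 + 3*M
y(-11, -5) + (-54 - 1*31)*125 = (-2 + 3*(-5)) + (-54 - 1*31)*125 = (-2 - 15) + (-54 - 31)*125 = -17 - 85*125 = -17 - 10625 = -10642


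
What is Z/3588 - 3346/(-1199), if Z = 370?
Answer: 6224539/2151006 ≈ 2.8938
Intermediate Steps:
Z/3588 - 3346/(-1199) = 370/3588 - 3346/(-1199) = 370*(1/3588) - 3346*(-1/1199) = 185/1794 + 3346/1199 = 6224539/2151006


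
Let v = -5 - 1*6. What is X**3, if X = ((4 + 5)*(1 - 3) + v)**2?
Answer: 594823321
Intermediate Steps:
v = -11 (v = -5 - 6 = -11)
X = 841 (X = ((4 + 5)*(1 - 3) - 11)**2 = (9*(-2) - 11)**2 = (-18 - 11)**2 = (-29)**2 = 841)
X**3 = 841**3 = 594823321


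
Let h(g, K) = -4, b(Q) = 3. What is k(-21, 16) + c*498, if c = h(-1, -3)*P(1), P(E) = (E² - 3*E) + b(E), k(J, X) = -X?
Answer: -2008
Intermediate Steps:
P(E) = 3 + E² - 3*E (P(E) = (E² - 3*E) + 3 = 3 + E² - 3*E)
c = -4 (c = -4*(3 + 1² - 3*1) = -4*(3 + 1 - 3) = -4*1 = -4)
k(-21, 16) + c*498 = -1*16 - 4*498 = -16 - 1992 = -2008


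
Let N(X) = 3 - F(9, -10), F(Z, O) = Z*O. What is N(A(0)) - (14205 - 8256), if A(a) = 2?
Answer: -5856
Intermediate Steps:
F(Z, O) = O*Z
N(X) = 93 (N(X) = 3 - (-10)*9 = 3 - 1*(-90) = 3 + 90 = 93)
N(A(0)) - (14205 - 8256) = 93 - (14205 - 8256) = 93 - 1*5949 = 93 - 5949 = -5856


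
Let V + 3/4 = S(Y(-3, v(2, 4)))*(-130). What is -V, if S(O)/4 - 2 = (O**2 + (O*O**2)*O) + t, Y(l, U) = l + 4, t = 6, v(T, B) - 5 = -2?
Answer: 20803/4 ≈ 5200.8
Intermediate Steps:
v(T, B) = 3 (v(T, B) = 5 - 2 = 3)
Y(l, U) = 4 + l
S(O) = 32 + 4*O**2 + 4*O**4 (S(O) = 8 + 4*((O**2 + (O*O**2)*O) + 6) = 8 + 4*((O**2 + O**3*O) + 6) = 8 + 4*((O**2 + O**4) + 6) = 8 + 4*(6 + O**2 + O**4) = 8 + (24 + 4*O**2 + 4*O**4) = 32 + 4*O**2 + 4*O**4)
V = -20803/4 (V = -3/4 + (32 + 4*(4 - 3)**2 + 4*(4 - 3)**4)*(-130) = -3/4 + (32 + 4*1**2 + 4*1**4)*(-130) = -3/4 + (32 + 4*1 + 4*1)*(-130) = -3/4 + (32 + 4 + 4)*(-130) = -3/4 + 40*(-130) = -3/4 - 5200 = -20803/4 ≈ -5200.8)
-V = -1*(-20803/4) = 20803/4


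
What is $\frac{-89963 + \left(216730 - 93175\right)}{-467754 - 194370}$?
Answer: $- \frac{8398}{165531} \approx -0.050734$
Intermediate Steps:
$\frac{-89963 + \left(216730 - 93175\right)}{-467754 - 194370} = \frac{-89963 + \left(216730 - 93175\right)}{-662124} = \left(-89963 + 123555\right) \left(- \frac{1}{662124}\right) = 33592 \left(- \frac{1}{662124}\right) = - \frac{8398}{165531}$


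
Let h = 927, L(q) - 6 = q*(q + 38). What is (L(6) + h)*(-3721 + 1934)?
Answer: -2139039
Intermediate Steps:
L(q) = 6 + q*(38 + q) (L(q) = 6 + q*(q + 38) = 6 + q*(38 + q))
(L(6) + h)*(-3721 + 1934) = ((6 + 6² + 38*6) + 927)*(-3721 + 1934) = ((6 + 36 + 228) + 927)*(-1787) = (270 + 927)*(-1787) = 1197*(-1787) = -2139039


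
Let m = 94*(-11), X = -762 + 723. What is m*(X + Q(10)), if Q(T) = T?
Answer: 29986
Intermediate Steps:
X = -39
m = -1034
m*(X + Q(10)) = -1034*(-39 + 10) = -1034*(-29) = 29986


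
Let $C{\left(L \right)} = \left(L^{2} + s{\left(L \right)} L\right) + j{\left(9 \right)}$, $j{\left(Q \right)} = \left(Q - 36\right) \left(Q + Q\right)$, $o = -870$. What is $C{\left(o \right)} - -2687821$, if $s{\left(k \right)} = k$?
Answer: $4201135$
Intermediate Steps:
$j{\left(Q \right)} = 2 Q \left(-36 + Q\right)$ ($j{\left(Q \right)} = \left(-36 + Q\right) 2 Q = 2 Q \left(-36 + Q\right)$)
$C{\left(L \right)} = -486 + 2 L^{2}$ ($C{\left(L \right)} = \left(L^{2} + L L\right) + 2 \cdot 9 \left(-36 + 9\right) = \left(L^{2} + L^{2}\right) + 2 \cdot 9 \left(-27\right) = 2 L^{2} - 486 = -486 + 2 L^{2}$)
$C{\left(o \right)} - -2687821 = \left(-486 + 2 \left(-870\right)^{2}\right) - -2687821 = \left(-486 + 2 \cdot 756900\right) + 2687821 = \left(-486 + 1513800\right) + 2687821 = 1513314 + 2687821 = 4201135$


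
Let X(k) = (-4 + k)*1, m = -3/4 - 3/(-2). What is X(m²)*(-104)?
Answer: 715/2 ≈ 357.50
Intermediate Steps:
m = ¾ (m = -3*¼ - 3*(-½) = -¾ + 3/2 = ¾ ≈ 0.75000)
X(k) = -4 + k
X(m²)*(-104) = (-4 + (¾)²)*(-104) = (-4 + 9/16)*(-104) = -55/16*(-104) = 715/2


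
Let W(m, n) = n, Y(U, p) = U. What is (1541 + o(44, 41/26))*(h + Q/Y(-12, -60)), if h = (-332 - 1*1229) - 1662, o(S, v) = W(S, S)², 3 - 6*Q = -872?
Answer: -269967029/24 ≈ -1.1249e+7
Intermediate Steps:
Q = 875/6 (Q = ½ - ⅙*(-872) = ½ + 436/3 = 875/6 ≈ 145.83)
o(S, v) = S²
h = -3223 (h = (-332 - 1229) - 1662 = -1561 - 1662 = -3223)
(1541 + o(44, 41/26))*(h + Q/Y(-12, -60)) = (1541 + 44²)*(-3223 + (875/6)/(-12)) = (1541 + 1936)*(-3223 + (875/6)*(-1/12)) = 3477*(-3223 - 875/72) = 3477*(-232931/72) = -269967029/24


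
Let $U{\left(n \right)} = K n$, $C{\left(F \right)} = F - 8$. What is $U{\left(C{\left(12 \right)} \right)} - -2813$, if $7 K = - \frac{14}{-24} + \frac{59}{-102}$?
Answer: $\frac{1004242}{357} \approx 2813.0$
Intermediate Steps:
$C{\left(F \right)} = -8 + F$
$K = \frac{1}{1428}$ ($K = \frac{- \frac{14}{-24} + \frac{59}{-102}}{7} = \frac{\left(-14\right) \left(- \frac{1}{24}\right) + 59 \left(- \frac{1}{102}\right)}{7} = \frac{\frac{7}{12} - \frac{59}{102}}{7} = \frac{1}{7} \cdot \frac{1}{204} = \frac{1}{1428} \approx 0.00070028$)
$U{\left(n \right)} = \frac{n}{1428}$
$U{\left(C{\left(12 \right)} \right)} - -2813 = \frac{-8 + 12}{1428} - -2813 = \frac{1}{1428} \cdot 4 + 2813 = \frac{1}{357} + 2813 = \frac{1004242}{357}$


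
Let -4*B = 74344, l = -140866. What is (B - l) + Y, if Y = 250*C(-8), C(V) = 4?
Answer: 123280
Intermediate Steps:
Y = 1000 (Y = 250*4 = 1000)
B = -18586 (B = -¼*74344 = -18586)
(B - l) + Y = (-18586 - 1*(-140866)) + 1000 = (-18586 + 140866) + 1000 = 122280 + 1000 = 123280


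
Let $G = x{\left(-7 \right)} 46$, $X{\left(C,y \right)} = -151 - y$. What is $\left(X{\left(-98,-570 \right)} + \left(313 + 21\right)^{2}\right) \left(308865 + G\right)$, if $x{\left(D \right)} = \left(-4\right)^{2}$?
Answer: $34667571975$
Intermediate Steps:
$x{\left(D \right)} = 16$
$G = 736$ ($G = 16 \cdot 46 = 736$)
$\left(X{\left(-98,-570 \right)} + \left(313 + 21\right)^{2}\right) \left(308865 + G\right) = \left(\left(-151 - -570\right) + \left(313 + 21\right)^{2}\right) \left(308865 + 736\right) = \left(\left(-151 + 570\right) + 334^{2}\right) 309601 = \left(419 + 111556\right) 309601 = 111975 \cdot 309601 = 34667571975$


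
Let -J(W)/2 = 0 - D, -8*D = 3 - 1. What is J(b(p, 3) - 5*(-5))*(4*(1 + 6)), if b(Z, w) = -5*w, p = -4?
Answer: -14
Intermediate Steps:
D = -¼ (D = -(3 - 1)/8 = -⅛*2 = -¼ ≈ -0.25000)
J(W) = -½ (J(W) = -2*(0 - 1*(-¼)) = -2*(0 + ¼) = -2*¼ = -½)
J(b(p, 3) - 5*(-5))*(4*(1 + 6)) = -2*(1 + 6) = -2*7 = -½*28 = -14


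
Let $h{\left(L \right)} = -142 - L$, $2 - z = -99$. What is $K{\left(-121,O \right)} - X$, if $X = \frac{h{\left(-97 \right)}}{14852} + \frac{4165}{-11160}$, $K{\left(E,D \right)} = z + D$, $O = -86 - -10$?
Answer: $\frac{210303439}{8287416} \approx 25.376$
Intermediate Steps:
$z = 101$ ($z = 2 - -99 = 2 + 99 = 101$)
$O = -76$ ($O = -86 + 10 = -76$)
$K{\left(E,D \right)} = 101 + D$
$X = - \frac{3118039}{8287416}$ ($X = \frac{-142 - -97}{14852} + \frac{4165}{-11160} = \left(-142 + 97\right) \frac{1}{14852} + 4165 \left(- \frac{1}{11160}\right) = \left(-45\right) \frac{1}{14852} - \frac{833}{2232} = - \frac{45}{14852} - \frac{833}{2232} = - \frac{3118039}{8287416} \approx -0.37624$)
$K{\left(-121,O \right)} - X = \left(101 - 76\right) - - \frac{3118039}{8287416} = 25 + \frac{3118039}{8287416} = \frac{210303439}{8287416}$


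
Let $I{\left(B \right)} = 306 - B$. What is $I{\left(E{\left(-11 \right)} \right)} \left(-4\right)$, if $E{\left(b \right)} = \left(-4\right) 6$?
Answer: $-1320$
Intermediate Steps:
$E{\left(b \right)} = -24$
$I{\left(E{\left(-11 \right)} \right)} \left(-4\right) = \left(306 - -24\right) \left(-4\right) = \left(306 + 24\right) \left(-4\right) = 330 \left(-4\right) = -1320$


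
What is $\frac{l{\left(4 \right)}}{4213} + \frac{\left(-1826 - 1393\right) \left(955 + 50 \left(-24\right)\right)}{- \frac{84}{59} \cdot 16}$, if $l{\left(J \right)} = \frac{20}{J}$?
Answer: $- \frac{9334933365}{269632} \approx -34621.0$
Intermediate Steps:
$\frac{l{\left(4 \right)}}{4213} + \frac{\left(-1826 - 1393\right) \left(955 + 50 \left(-24\right)\right)}{- \frac{84}{59} \cdot 16} = \frac{20 \cdot \frac{1}{4}}{4213} + \frac{\left(-1826 - 1393\right) \left(955 + 50 \left(-24\right)\right)}{- \frac{84}{59} \cdot 16} = 20 \cdot \frac{1}{4} \cdot \frac{1}{4213} + \frac{\left(-3219\right) \left(955 - 1200\right)}{\left(-84\right) \frac{1}{59} \cdot 16} = 5 \cdot \frac{1}{4213} + \frac{\left(-3219\right) \left(-245\right)}{\left(- \frac{84}{59}\right) 16} = \frac{5}{4213} + \frac{788655}{- \frac{1344}{59}} = \frac{5}{4213} + 788655 \left(- \frac{59}{1344}\right) = \frac{5}{4213} - \frac{2215745}{64} = - \frac{9334933365}{269632}$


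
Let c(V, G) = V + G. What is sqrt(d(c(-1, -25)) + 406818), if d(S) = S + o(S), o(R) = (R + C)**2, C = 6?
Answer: 2*sqrt(101798) ≈ 638.12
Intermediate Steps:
o(R) = (6 + R)**2 (o(R) = (R + 6)**2 = (6 + R)**2)
c(V, G) = G + V
d(S) = S + (6 + S)**2
sqrt(d(c(-1, -25)) + 406818) = sqrt(((-25 - 1) + (6 + (-25 - 1))**2) + 406818) = sqrt((-26 + (6 - 26)**2) + 406818) = sqrt((-26 + (-20)**2) + 406818) = sqrt((-26 + 400) + 406818) = sqrt(374 + 406818) = sqrt(407192) = 2*sqrt(101798)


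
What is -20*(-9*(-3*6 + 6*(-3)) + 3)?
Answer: -6540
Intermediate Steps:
-20*(-9*(-3*6 + 6*(-3)) + 3) = -20*(-9*(-18 - 18) + 3) = -20*(-9*(-36) + 3) = -20*(324 + 3) = -20*327 = -6540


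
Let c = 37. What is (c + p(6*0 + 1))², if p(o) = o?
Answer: 1444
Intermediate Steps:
(c + p(6*0 + 1))² = (37 + (6*0 + 1))² = (37 + (0 + 1))² = (37 + 1)² = 38² = 1444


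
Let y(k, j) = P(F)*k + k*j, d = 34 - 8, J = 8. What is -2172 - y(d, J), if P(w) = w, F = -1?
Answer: -2354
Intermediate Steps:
d = 26
y(k, j) = -k + j*k (y(k, j) = -k + k*j = -k + j*k)
-2172 - y(d, J) = -2172 - 26*(-1 + 8) = -2172 - 26*7 = -2172 - 1*182 = -2172 - 182 = -2354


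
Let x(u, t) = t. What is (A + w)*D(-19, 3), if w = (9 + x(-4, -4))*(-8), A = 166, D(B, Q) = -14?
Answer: -1764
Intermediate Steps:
w = -40 (w = (9 - 4)*(-8) = 5*(-8) = -40)
(A + w)*D(-19, 3) = (166 - 40)*(-14) = 126*(-14) = -1764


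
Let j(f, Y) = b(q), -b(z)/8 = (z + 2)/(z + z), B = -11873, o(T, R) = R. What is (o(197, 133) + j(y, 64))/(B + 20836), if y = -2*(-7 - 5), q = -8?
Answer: 130/8963 ≈ 0.014504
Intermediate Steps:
y = 24 (y = -2*(-12) = 24)
b(z) = -4*(2 + z)/z (b(z) = -8*(z + 2)/(z + z) = -8*(2 + z)/(2*z) = -8*(2 + z)*1/(2*z) = -4*(2 + z)/z)
j(f, Y) = -3 (j(f, Y) = -4 - 8/(-8) = -4 - 8*(-1/8) = -4 + 1 = -3)
(o(197, 133) + j(y, 64))/(B + 20836) = (133 - 3)/(-11873 + 20836) = 130/8963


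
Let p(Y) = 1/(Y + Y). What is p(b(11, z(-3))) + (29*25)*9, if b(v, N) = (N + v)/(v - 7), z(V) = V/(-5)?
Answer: 189230/29 ≈ 6525.2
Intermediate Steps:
z(V) = -V/5 (z(V) = V*(-⅕) = -V/5)
b(v, N) = (N + v)/(-7 + v)
p(Y) = 1/(2*Y)
p(b(11, z(-3))) + (29*25)*9 = 1/(2*(((-⅕*(-3) + 11)/(-7 + 11)))) + (29*25)*9 = 1/(2*(((⅗ + 11)/4))) + 725*9 = 1/(2*(((¼)*(58/5)))) + 6525 = 1/(2*(29/10)) + 6525 = (½)*(10/29) + 6525 = 5/29 + 6525 = 189230/29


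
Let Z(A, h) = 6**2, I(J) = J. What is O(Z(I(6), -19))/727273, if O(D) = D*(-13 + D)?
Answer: 828/727273 ≈ 0.0011385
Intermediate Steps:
Z(A, h) = 36
O(Z(I(6), -19))/727273 = (36*(-13 + 36))/727273 = (36*23)*(1/727273) = 828*(1/727273) = 828/727273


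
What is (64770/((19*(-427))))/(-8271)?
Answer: 21590/22367541 ≈ 0.00096524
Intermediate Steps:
(64770/((19*(-427))))/(-8271) = (64770/(-8113))*(-1/8271) = (64770*(-1/8113))*(-1/8271) = -64770/8113*(-1/8271) = 21590/22367541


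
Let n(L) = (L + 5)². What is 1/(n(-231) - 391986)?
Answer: -1/340910 ≈ -2.9333e-6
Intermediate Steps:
n(L) = (5 + L)²
1/(n(-231) - 391986) = 1/((5 - 231)² - 391986) = 1/((-226)² - 391986) = 1/(51076 - 391986) = 1/(-340910) = -1/340910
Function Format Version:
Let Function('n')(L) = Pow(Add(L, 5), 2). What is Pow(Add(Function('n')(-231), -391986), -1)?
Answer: Rational(-1, 340910) ≈ -2.9333e-6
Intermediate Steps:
Function('n')(L) = Pow(Add(5, L), 2)
Pow(Add(Function('n')(-231), -391986), -1) = Pow(Add(Pow(Add(5, -231), 2), -391986), -1) = Pow(Add(Pow(-226, 2), -391986), -1) = Pow(Add(51076, -391986), -1) = Pow(-340910, -1) = Rational(-1, 340910)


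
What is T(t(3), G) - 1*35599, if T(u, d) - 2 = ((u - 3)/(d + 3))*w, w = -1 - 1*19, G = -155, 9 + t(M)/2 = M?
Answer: -1352761/38 ≈ -35599.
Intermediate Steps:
t(M) = -18 + 2*M
w = -20 (w = -1 - 19 = -20)
T(u, d) = 2 - 20*(-3 + u)/(3 + d) (T(u, d) = 2 + ((u - 3)/(d + 3))*(-20) = 2 + ((-3 + u)/(3 + d))*(-20) = 2 - 20*(-3 + u)/(3 + d))
T(t(3), G) - 1*35599 = 2*(33 - 155 - 10*(-18 + 2*3))/(3 - 155) - 1*35599 = 2*(33 - 155 - 10*(-18 + 6))/(-152) - 35599 = 2*(-1/152)*(33 - 155 - 10*(-12)) - 35599 = 2*(-1/152)*(33 - 155 + 120) - 35599 = 2*(-1/152)*(-2) - 35599 = 1/38 - 35599 = -1352761/38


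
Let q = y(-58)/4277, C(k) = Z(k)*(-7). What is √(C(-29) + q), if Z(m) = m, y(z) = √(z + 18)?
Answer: √(3713423987 + 8554*I*√10)/4277 ≈ 14.248 + 5.1893e-5*I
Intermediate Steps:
y(z) = √(18 + z)
C(k) = -7*k (C(k) = k*(-7) = -7*k)
q = 2*I*√10/4277 (q = √(18 - 58)/4277 = √(-40)*(1/4277) = (2*I*√10)*(1/4277) = 2*I*√10/4277 ≈ 0.0014787*I)
√(C(-29) + q) = √(-7*(-29) + 2*I*√10/4277) = √(203 + 2*I*√10/4277)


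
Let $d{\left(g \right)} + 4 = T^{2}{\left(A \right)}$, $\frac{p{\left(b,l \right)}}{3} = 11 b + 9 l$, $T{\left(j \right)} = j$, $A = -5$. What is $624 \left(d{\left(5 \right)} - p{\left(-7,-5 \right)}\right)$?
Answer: $241488$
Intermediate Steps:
$p{\left(b,l \right)} = 27 l + 33 b$ ($p{\left(b,l \right)} = 3 \left(11 b + 9 l\right) = 3 \left(9 l + 11 b\right) = 27 l + 33 b$)
$d{\left(g \right)} = 21$ ($d{\left(g \right)} = -4 + \left(-5\right)^{2} = -4 + 25 = 21$)
$624 \left(d{\left(5 \right)} - p{\left(-7,-5 \right)}\right) = 624 \left(21 - \left(27 \left(-5\right) + 33 \left(-7\right)\right)\right) = 624 \left(21 - \left(-135 - 231\right)\right) = 624 \left(21 - -366\right) = 624 \left(21 + 366\right) = 624 \cdot 387 = 241488$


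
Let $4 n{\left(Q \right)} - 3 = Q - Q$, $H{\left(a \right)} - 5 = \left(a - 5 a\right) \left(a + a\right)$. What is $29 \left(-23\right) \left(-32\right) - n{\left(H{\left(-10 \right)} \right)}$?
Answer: $\frac{85373}{4} \approx 21343.0$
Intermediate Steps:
$H{\left(a \right)} = 5 - 8 a^{2}$ ($H{\left(a \right)} = 5 + \left(a - 5 a\right) \left(a + a\right) = 5 + - 4 a 2 a = 5 - 8 a^{2}$)
$n{\left(Q \right)} = \frac{3}{4}$ ($n{\left(Q \right)} = \frac{3}{4} + \frac{Q - Q}{4} = \frac{3}{4} + \frac{1}{4} \cdot 0 = \frac{3}{4} + 0 = \frac{3}{4}$)
$29 \left(-23\right) \left(-32\right) - n{\left(H{\left(-10 \right)} \right)} = 29 \left(-23\right) \left(-32\right) - \frac{3}{4} = \left(-667\right) \left(-32\right) - \frac{3}{4} = 21344 - \frac{3}{4} = \frac{85373}{4}$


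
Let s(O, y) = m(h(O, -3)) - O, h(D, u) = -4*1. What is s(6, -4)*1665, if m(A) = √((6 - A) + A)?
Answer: -9990 + 1665*√6 ≈ -5911.6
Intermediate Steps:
h(D, u) = -4
m(A) = √6
s(O, y) = √6 - O
s(6, -4)*1665 = (√6 - 1*6)*1665 = (√6 - 6)*1665 = (-6 + √6)*1665 = -9990 + 1665*√6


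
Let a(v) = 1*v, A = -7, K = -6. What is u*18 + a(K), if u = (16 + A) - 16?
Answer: -132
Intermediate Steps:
u = -7 (u = (16 - 7) - 16 = 9 - 16 = -7)
a(v) = v
u*18 + a(K) = -7*18 - 6 = -126 - 6 = -132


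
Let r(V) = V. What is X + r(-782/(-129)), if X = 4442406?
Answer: 573071156/129 ≈ 4.4424e+6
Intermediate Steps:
X + r(-782/(-129)) = 4442406 - 782/(-129) = 4442406 - 782*(-1/129) = 4442406 + 782/129 = 573071156/129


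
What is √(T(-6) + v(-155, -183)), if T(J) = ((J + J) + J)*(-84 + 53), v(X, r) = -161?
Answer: √397 ≈ 19.925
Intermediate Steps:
T(J) = -93*J (T(J) = (2*J + J)*(-31) = (3*J)*(-31) = -93*J)
√(T(-6) + v(-155, -183)) = √(-93*(-6) - 161) = √(558 - 161) = √397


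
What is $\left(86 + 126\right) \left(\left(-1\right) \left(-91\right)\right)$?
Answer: $19292$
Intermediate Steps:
$\left(86 + 126\right) \left(\left(-1\right) \left(-91\right)\right) = 212 \cdot 91 = 19292$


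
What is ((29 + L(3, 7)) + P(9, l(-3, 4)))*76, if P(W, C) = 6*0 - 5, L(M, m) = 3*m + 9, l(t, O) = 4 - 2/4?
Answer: 4104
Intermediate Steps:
l(t, O) = 7/2 (l(t, O) = 4 - 2*¼ = 4 - ½ = 7/2)
L(M, m) = 9 + 3*m
P(W, C) = -5 (P(W, C) = 0 - 5 = -5)
((29 + L(3, 7)) + P(9, l(-3, 4)))*76 = ((29 + (9 + 3*7)) - 5)*76 = ((29 + (9 + 21)) - 5)*76 = ((29 + 30) - 5)*76 = (59 - 5)*76 = 54*76 = 4104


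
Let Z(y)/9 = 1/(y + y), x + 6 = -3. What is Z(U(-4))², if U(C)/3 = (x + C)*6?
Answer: 1/2704 ≈ 0.00036982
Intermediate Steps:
x = -9 (x = -6 - 3 = -9)
U(C) = -162 + 18*C (U(C) = 3*((-9 + C)*6) = 3*(-54 + 6*C) = -162 + 18*C)
Z(y) = 9/(2*y) (Z(y) = 9/(y + y) = 9/((2*y)) = 9*(1/(2*y)) = 9/(2*y))
Z(U(-4))² = (9/(2*(-162 + 18*(-4))))² = (9/(2*(-162 - 72)))² = ((9/2)/(-234))² = ((9/2)*(-1/234))² = (-1/52)² = 1/2704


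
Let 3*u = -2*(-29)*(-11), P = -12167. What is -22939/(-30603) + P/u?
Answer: 1131675185/19524714 ≈ 57.961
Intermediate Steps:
u = -638/3 (u = (-2*(-29)*(-11))/3 = (58*(-11))/3 = (1/3)*(-638) = -638/3 ≈ -212.67)
-22939/(-30603) + P/u = -22939/(-30603) - 12167/(-638/3) = -22939*(-1/30603) - 12167*(-3/638) = 22939/30603 + 36501/638 = 1131675185/19524714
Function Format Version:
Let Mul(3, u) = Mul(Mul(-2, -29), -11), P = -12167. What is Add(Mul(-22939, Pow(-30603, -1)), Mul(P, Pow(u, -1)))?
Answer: Rational(1131675185, 19524714) ≈ 57.961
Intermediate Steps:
u = Rational(-638, 3) (u = Mul(Rational(1, 3), Mul(Mul(-2, -29), -11)) = Mul(Rational(1, 3), Mul(58, -11)) = Mul(Rational(1, 3), -638) = Rational(-638, 3) ≈ -212.67)
Add(Mul(-22939, Pow(-30603, -1)), Mul(P, Pow(u, -1))) = Add(Mul(-22939, Pow(-30603, -1)), Mul(-12167, Pow(Rational(-638, 3), -1))) = Add(Mul(-22939, Rational(-1, 30603)), Mul(-12167, Rational(-3, 638))) = Add(Rational(22939, 30603), Rational(36501, 638)) = Rational(1131675185, 19524714)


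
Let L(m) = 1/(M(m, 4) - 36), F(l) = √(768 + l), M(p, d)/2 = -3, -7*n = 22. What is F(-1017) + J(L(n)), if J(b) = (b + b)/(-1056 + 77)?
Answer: 1/20559 + I*√249 ≈ 4.864e-5 + 15.78*I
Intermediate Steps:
n = -22/7 (n = -⅐*22 = -22/7 ≈ -3.1429)
M(p, d) = -6 (M(p, d) = 2*(-3) = -6)
L(m) = -1/42 (L(m) = 1/(-6 - 36) = 1/(-42) = -1/42)
J(b) = -2*b/979 (J(b) = (2*b)/(-979) = (2*b)*(-1/979) = -2*b/979)
F(-1017) + J(L(n)) = √(768 - 1017) - 2/979*(-1/42) = √(-249) + 1/20559 = I*√249 + 1/20559 = 1/20559 + I*√249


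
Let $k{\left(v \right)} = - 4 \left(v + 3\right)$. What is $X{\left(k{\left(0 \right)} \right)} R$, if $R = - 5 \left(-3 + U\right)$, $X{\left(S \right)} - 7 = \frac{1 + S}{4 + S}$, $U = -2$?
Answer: $\frac{1675}{8} \approx 209.38$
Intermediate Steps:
$k{\left(v \right)} = -12 - 4 v$ ($k{\left(v \right)} = - 4 \left(3 + v\right) = -12 - 4 v$)
$X{\left(S \right)} = 7 + \frac{1 + S}{4 + S}$
$R = 25$ ($R = - 5 \left(-3 - 2\right) = \left(-5\right) \left(-5\right) = 25$)
$X{\left(k{\left(0 \right)} \right)} R = \frac{29 + 8 \left(-12 - 0\right)}{4 - 12} \cdot 25 = \frac{29 + 8 \left(-12 + 0\right)}{4 + \left(-12 + 0\right)} 25 = \frac{29 + 8 \left(-12\right)}{4 - 12} \cdot 25 = \frac{29 - 96}{-8} \cdot 25 = \left(- \frac{1}{8}\right) \left(-67\right) 25 = \frac{67}{8} \cdot 25 = \frac{1675}{8}$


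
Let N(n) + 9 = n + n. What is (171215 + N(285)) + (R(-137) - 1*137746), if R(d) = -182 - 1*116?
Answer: 33732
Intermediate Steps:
N(n) = -9 + 2*n (N(n) = -9 + (n + n) = -9 + 2*n)
R(d) = -298 (R(d) = -182 - 116 = -298)
(171215 + N(285)) + (R(-137) - 1*137746) = (171215 + (-9 + 2*285)) + (-298 - 1*137746) = (171215 + (-9 + 570)) + (-298 - 137746) = (171215 + 561) - 138044 = 171776 - 138044 = 33732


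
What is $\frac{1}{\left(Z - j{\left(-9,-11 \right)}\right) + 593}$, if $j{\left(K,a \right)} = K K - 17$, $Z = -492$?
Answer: $\frac{1}{37} \approx 0.027027$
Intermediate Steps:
$j{\left(K,a \right)} = -17 + K^{2}$ ($j{\left(K,a \right)} = K^{2} - 17 = -17 + K^{2}$)
$\frac{1}{\left(Z - j{\left(-9,-11 \right)}\right) + 593} = \frac{1}{\left(-492 - \left(-17 + \left(-9\right)^{2}\right)\right) + 593} = \frac{1}{\left(-492 - \left(-17 + 81\right)\right) + 593} = \frac{1}{\left(-492 - 64\right) + 593} = \frac{1}{-556 + 593} = \frac{1}{37}$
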